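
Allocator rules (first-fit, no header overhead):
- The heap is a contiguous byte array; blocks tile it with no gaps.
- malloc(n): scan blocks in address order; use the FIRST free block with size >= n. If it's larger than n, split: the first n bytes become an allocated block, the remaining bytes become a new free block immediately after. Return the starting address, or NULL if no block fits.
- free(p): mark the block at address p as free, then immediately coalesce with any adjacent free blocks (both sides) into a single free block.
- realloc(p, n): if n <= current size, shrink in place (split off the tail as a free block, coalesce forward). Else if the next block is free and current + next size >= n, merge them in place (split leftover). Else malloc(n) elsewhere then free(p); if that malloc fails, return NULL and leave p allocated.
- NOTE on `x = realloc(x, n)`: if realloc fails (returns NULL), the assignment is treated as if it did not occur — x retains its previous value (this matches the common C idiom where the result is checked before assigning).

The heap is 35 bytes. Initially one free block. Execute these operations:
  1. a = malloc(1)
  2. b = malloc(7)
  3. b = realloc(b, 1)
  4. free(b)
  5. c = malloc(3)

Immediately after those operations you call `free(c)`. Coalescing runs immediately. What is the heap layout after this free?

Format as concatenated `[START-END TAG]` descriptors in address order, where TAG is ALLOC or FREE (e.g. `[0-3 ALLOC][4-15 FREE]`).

Op 1: a = malloc(1) -> a = 0; heap: [0-0 ALLOC][1-34 FREE]
Op 2: b = malloc(7) -> b = 1; heap: [0-0 ALLOC][1-7 ALLOC][8-34 FREE]
Op 3: b = realloc(b, 1) -> b = 1; heap: [0-0 ALLOC][1-1 ALLOC][2-34 FREE]
Op 4: free(b) -> (freed b); heap: [0-0 ALLOC][1-34 FREE]
Op 5: c = malloc(3) -> c = 1; heap: [0-0 ALLOC][1-3 ALLOC][4-34 FREE]
free(c): c = 1 -> block [1-3 ALLOC]; mark free, coalesce with adjacent free neighbors -> [0-0 ALLOC][1-34 FREE]

Answer: [0-0 ALLOC][1-34 FREE]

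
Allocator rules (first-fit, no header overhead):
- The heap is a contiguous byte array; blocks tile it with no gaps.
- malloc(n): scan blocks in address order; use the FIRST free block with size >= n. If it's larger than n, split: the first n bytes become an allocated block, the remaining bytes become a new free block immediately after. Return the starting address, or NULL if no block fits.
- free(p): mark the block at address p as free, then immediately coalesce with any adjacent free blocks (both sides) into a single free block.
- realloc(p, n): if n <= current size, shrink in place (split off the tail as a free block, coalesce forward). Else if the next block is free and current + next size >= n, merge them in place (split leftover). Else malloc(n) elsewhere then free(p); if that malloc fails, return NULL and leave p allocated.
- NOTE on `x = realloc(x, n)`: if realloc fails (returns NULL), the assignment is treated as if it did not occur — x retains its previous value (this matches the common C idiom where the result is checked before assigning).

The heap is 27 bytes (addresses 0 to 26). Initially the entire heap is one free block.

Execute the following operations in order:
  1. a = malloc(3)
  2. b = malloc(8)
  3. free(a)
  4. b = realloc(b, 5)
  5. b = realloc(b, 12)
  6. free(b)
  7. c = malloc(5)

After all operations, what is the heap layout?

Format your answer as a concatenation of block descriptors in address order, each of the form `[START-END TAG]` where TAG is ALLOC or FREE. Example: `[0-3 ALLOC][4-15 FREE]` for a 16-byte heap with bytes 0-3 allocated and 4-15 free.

Answer: [0-4 ALLOC][5-26 FREE]

Derivation:
Op 1: a = malloc(3) -> a = 0; heap: [0-2 ALLOC][3-26 FREE]
Op 2: b = malloc(8) -> b = 3; heap: [0-2 ALLOC][3-10 ALLOC][11-26 FREE]
Op 3: free(a) -> (freed a); heap: [0-2 FREE][3-10 ALLOC][11-26 FREE]
Op 4: b = realloc(b, 5) -> b = 3; heap: [0-2 FREE][3-7 ALLOC][8-26 FREE]
Op 5: b = realloc(b, 12) -> b = 3; heap: [0-2 FREE][3-14 ALLOC][15-26 FREE]
Op 6: free(b) -> (freed b); heap: [0-26 FREE]
Op 7: c = malloc(5) -> c = 0; heap: [0-4 ALLOC][5-26 FREE]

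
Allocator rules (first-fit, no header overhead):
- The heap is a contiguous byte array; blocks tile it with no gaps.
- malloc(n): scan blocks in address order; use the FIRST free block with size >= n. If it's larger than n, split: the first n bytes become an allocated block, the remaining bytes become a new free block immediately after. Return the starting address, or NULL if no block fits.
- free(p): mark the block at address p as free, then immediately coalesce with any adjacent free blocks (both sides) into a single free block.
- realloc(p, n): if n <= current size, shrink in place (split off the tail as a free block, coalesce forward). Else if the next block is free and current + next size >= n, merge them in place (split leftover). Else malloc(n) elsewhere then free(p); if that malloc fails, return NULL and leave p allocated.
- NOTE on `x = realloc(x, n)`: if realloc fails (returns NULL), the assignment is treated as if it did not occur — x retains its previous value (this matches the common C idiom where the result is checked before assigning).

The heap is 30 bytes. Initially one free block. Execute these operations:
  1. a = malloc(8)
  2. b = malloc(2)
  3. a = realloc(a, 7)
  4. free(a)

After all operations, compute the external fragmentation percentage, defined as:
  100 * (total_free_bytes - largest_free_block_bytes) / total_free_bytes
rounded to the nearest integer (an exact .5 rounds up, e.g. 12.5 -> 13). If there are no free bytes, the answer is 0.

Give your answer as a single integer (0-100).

Op 1: a = malloc(8) -> a = 0; heap: [0-7 ALLOC][8-29 FREE]
Op 2: b = malloc(2) -> b = 8; heap: [0-7 ALLOC][8-9 ALLOC][10-29 FREE]
Op 3: a = realloc(a, 7) -> a = 0; heap: [0-6 ALLOC][7-7 FREE][8-9 ALLOC][10-29 FREE]
Op 4: free(a) -> (freed a); heap: [0-7 FREE][8-9 ALLOC][10-29 FREE]
Free blocks: [8 20] total_free=28 largest=20 -> 100*(28-20)/28 = 800/28 ≈ 28.571 -> rounds to 29

Answer: 29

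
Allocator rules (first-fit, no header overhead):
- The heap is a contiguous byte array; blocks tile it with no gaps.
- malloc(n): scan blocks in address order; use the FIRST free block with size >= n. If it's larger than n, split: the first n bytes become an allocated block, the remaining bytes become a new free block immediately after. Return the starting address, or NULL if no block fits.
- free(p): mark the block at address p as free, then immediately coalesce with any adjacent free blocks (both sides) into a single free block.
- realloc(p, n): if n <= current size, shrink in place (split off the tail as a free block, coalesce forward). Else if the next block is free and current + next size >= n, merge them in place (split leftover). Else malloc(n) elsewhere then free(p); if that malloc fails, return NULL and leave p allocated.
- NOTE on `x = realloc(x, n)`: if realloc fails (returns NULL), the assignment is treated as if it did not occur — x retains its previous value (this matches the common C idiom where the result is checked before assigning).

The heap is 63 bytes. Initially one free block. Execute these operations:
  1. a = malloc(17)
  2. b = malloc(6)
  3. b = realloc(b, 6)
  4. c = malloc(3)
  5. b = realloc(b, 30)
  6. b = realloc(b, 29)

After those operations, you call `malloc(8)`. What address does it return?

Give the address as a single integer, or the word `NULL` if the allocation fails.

Answer: 55

Derivation:
Op 1: a = malloc(17) -> a = 0; heap: [0-16 ALLOC][17-62 FREE]
Op 2: b = malloc(6) -> b = 17; heap: [0-16 ALLOC][17-22 ALLOC][23-62 FREE]
Op 3: b = realloc(b, 6) -> b = 17; heap: [0-16 ALLOC][17-22 ALLOC][23-62 FREE]
Op 4: c = malloc(3) -> c = 23; heap: [0-16 ALLOC][17-22 ALLOC][23-25 ALLOC][26-62 FREE]
Op 5: b = realloc(b, 30) -> b = 26; heap: [0-16 ALLOC][17-22 FREE][23-25 ALLOC][26-55 ALLOC][56-62 FREE]
Op 6: b = realloc(b, 29) -> b = 26; heap: [0-16 ALLOC][17-22 FREE][23-25 ALLOC][26-54 ALLOC][55-62 FREE]
malloc(8): first-fit scan over [0-16 ALLOC][17-22 FREE][23-25 ALLOC][26-54 ALLOC][55-62 FREE] -> 55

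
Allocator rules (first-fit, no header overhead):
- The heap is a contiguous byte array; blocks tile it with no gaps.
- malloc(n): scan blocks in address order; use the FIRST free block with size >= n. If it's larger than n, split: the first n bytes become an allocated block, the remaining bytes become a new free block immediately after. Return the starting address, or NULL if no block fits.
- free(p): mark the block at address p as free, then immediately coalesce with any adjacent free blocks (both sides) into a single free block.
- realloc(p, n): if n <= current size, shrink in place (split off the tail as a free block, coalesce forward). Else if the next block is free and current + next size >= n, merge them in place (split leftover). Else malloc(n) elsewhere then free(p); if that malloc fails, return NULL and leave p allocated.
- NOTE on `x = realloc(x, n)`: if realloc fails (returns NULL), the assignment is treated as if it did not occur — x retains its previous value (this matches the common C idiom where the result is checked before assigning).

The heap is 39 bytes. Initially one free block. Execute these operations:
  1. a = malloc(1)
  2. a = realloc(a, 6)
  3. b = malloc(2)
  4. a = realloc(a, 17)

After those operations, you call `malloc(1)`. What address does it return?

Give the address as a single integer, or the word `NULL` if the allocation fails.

Answer: 0

Derivation:
Op 1: a = malloc(1) -> a = 0; heap: [0-0 ALLOC][1-38 FREE]
Op 2: a = realloc(a, 6) -> a = 0; heap: [0-5 ALLOC][6-38 FREE]
Op 3: b = malloc(2) -> b = 6; heap: [0-5 ALLOC][6-7 ALLOC][8-38 FREE]
Op 4: a = realloc(a, 17) -> a = 8; heap: [0-5 FREE][6-7 ALLOC][8-24 ALLOC][25-38 FREE]
malloc(1): first-fit scan over [0-5 FREE][6-7 ALLOC][8-24 ALLOC][25-38 FREE] -> 0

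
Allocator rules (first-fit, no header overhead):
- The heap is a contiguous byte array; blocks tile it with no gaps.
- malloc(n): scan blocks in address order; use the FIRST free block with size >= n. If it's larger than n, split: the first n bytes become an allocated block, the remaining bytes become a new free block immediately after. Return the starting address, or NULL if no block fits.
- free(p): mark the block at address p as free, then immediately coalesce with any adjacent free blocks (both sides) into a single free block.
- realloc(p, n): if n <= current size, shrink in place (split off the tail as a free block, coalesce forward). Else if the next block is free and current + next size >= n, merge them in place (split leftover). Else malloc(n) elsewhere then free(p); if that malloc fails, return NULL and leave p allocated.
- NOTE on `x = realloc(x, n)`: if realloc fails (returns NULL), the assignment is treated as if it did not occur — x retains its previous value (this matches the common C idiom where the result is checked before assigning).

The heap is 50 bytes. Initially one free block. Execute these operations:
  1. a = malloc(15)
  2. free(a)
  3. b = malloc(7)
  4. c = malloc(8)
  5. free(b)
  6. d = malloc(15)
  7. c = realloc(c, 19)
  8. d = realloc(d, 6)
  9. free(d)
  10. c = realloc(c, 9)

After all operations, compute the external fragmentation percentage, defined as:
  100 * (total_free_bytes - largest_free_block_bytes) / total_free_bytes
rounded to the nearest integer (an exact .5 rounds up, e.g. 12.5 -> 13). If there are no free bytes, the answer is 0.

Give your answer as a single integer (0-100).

Answer: 27

Derivation:
Op 1: a = malloc(15) -> a = 0; heap: [0-14 ALLOC][15-49 FREE]
Op 2: free(a) -> (freed a); heap: [0-49 FREE]
Op 3: b = malloc(7) -> b = 0; heap: [0-6 ALLOC][7-49 FREE]
Op 4: c = malloc(8) -> c = 7; heap: [0-6 ALLOC][7-14 ALLOC][15-49 FREE]
Op 5: free(b) -> (freed b); heap: [0-6 FREE][7-14 ALLOC][15-49 FREE]
Op 6: d = malloc(15) -> d = 15; heap: [0-6 FREE][7-14 ALLOC][15-29 ALLOC][30-49 FREE]
Op 7: c = realloc(c, 19) -> c = 30; heap: [0-14 FREE][15-29 ALLOC][30-48 ALLOC][49-49 FREE]
Op 8: d = realloc(d, 6) -> d = 15; heap: [0-14 FREE][15-20 ALLOC][21-29 FREE][30-48 ALLOC][49-49 FREE]
Op 9: free(d) -> (freed d); heap: [0-29 FREE][30-48 ALLOC][49-49 FREE]
Op 10: c = realloc(c, 9) -> c = 30; heap: [0-29 FREE][30-38 ALLOC][39-49 FREE]
Free blocks: [30 11] total_free=41 largest=30 -> 100*(41-30)/41 = 1100/41 ≈ 26.829 -> rounds to 27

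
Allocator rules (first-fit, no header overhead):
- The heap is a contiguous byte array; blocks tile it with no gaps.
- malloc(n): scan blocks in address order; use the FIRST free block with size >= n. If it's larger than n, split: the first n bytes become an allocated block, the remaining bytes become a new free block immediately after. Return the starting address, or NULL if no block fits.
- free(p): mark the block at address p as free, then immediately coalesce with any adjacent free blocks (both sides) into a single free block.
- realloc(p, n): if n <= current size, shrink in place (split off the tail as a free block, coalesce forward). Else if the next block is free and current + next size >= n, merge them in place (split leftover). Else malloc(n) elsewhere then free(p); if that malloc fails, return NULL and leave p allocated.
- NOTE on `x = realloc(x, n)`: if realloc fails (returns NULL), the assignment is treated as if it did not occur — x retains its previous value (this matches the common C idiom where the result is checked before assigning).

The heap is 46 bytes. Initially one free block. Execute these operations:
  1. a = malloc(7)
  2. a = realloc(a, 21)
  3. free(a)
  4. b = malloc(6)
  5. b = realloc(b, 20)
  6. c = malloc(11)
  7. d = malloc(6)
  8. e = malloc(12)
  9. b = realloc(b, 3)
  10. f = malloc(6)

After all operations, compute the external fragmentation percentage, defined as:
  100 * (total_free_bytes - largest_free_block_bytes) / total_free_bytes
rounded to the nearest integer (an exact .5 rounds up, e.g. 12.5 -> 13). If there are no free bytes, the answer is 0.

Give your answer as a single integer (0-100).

Answer: 45

Derivation:
Op 1: a = malloc(7) -> a = 0; heap: [0-6 ALLOC][7-45 FREE]
Op 2: a = realloc(a, 21) -> a = 0; heap: [0-20 ALLOC][21-45 FREE]
Op 3: free(a) -> (freed a); heap: [0-45 FREE]
Op 4: b = malloc(6) -> b = 0; heap: [0-5 ALLOC][6-45 FREE]
Op 5: b = realloc(b, 20) -> b = 0; heap: [0-19 ALLOC][20-45 FREE]
Op 6: c = malloc(11) -> c = 20; heap: [0-19 ALLOC][20-30 ALLOC][31-45 FREE]
Op 7: d = malloc(6) -> d = 31; heap: [0-19 ALLOC][20-30 ALLOC][31-36 ALLOC][37-45 FREE]
Op 8: e = malloc(12) -> e = NULL; heap: [0-19 ALLOC][20-30 ALLOC][31-36 ALLOC][37-45 FREE]
Op 9: b = realloc(b, 3) -> b = 0; heap: [0-2 ALLOC][3-19 FREE][20-30 ALLOC][31-36 ALLOC][37-45 FREE]
Op 10: f = malloc(6) -> f = 3; heap: [0-2 ALLOC][3-8 ALLOC][9-19 FREE][20-30 ALLOC][31-36 ALLOC][37-45 FREE]
Free blocks: [11 9] total_free=20 largest=11 -> 100*(20-11)/20 = 900/20 = 45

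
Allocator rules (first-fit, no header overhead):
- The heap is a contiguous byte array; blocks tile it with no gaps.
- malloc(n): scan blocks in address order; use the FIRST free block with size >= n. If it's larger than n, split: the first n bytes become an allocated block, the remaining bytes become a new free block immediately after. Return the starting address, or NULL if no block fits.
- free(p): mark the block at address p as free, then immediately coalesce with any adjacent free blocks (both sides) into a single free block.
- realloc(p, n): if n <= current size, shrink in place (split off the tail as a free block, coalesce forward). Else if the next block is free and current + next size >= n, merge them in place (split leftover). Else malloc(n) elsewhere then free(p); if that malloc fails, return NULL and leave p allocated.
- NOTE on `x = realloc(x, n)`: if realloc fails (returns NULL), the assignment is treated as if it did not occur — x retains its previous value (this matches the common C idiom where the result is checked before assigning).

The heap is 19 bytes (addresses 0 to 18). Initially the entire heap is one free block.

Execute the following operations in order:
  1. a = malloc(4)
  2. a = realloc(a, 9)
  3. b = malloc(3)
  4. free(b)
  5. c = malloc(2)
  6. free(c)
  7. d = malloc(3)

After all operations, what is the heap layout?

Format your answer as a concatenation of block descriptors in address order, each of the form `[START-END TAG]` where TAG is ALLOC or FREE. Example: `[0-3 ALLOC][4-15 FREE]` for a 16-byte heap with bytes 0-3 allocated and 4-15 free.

Answer: [0-8 ALLOC][9-11 ALLOC][12-18 FREE]

Derivation:
Op 1: a = malloc(4) -> a = 0; heap: [0-3 ALLOC][4-18 FREE]
Op 2: a = realloc(a, 9) -> a = 0; heap: [0-8 ALLOC][9-18 FREE]
Op 3: b = malloc(3) -> b = 9; heap: [0-8 ALLOC][9-11 ALLOC][12-18 FREE]
Op 4: free(b) -> (freed b); heap: [0-8 ALLOC][9-18 FREE]
Op 5: c = malloc(2) -> c = 9; heap: [0-8 ALLOC][9-10 ALLOC][11-18 FREE]
Op 6: free(c) -> (freed c); heap: [0-8 ALLOC][9-18 FREE]
Op 7: d = malloc(3) -> d = 9; heap: [0-8 ALLOC][9-11 ALLOC][12-18 FREE]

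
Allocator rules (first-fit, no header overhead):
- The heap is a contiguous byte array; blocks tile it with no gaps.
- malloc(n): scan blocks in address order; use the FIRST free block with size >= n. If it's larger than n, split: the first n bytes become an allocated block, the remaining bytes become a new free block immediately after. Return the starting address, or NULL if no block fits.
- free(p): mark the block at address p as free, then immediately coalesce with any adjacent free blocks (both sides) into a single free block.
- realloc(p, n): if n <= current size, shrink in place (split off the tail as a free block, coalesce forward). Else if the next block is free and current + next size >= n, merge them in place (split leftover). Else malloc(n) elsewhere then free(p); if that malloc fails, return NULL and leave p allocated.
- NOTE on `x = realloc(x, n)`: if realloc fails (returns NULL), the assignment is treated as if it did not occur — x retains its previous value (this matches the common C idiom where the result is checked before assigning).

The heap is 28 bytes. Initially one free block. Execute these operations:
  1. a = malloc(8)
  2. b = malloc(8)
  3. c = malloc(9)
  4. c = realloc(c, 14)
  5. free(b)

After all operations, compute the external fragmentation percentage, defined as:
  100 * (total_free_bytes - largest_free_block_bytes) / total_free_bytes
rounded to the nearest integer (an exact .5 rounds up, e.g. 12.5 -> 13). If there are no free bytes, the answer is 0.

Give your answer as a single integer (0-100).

Op 1: a = malloc(8) -> a = 0; heap: [0-7 ALLOC][8-27 FREE]
Op 2: b = malloc(8) -> b = 8; heap: [0-7 ALLOC][8-15 ALLOC][16-27 FREE]
Op 3: c = malloc(9) -> c = 16; heap: [0-7 ALLOC][8-15 ALLOC][16-24 ALLOC][25-27 FREE]
Op 4: c = realloc(c, 14) -> NULL (c unchanged); heap: [0-7 ALLOC][8-15 ALLOC][16-24 ALLOC][25-27 FREE]
Op 5: free(b) -> (freed b); heap: [0-7 ALLOC][8-15 FREE][16-24 ALLOC][25-27 FREE]
Free blocks: [8 3] total_free=11 largest=8 -> 100*(11-8)/11 = 300/11 ≈ 27.273 -> rounds to 27

Answer: 27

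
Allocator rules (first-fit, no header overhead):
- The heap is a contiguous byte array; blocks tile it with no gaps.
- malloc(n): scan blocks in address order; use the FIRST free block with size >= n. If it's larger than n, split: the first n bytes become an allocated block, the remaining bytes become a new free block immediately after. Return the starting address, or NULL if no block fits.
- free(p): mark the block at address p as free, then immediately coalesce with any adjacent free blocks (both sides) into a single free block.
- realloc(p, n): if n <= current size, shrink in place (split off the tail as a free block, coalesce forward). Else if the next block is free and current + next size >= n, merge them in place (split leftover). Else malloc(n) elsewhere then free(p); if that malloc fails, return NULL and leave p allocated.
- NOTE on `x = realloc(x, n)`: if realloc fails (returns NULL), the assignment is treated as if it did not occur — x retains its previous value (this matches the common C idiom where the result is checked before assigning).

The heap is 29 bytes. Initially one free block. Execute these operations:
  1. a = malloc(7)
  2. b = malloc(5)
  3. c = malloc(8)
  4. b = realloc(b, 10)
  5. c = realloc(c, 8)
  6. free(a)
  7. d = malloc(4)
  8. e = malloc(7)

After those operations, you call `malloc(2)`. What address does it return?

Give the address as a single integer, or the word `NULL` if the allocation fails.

Answer: 4

Derivation:
Op 1: a = malloc(7) -> a = 0; heap: [0-6 ALLOC][7-28 FREE]
Op 2: b = malloc(5) -> b = 7; heap: [0-6 ALLOC][7-11 ALLOC][12-28 FREE]
Op 3: c = malloc(8) -> c = 12; heap: [0-6 ALLOC][7-11 ALLOC][12-19 ALLOC][20-28 FREE]
Op 4: b = realloc(b, 10) -> NULL (b unchanged); heap: [0-6 ALLOC][7-11 ALLOC][12-19 ALLOC][20-28 FREE]
Op 5: c = realloc(c, 8) -> c = 12; heap: [0-6 ALLOC][7-11 ALLOC][12-19 ALLOC][20-28 FREE]
Op 6: free(a) -> (freed a); heap: [0-6 FREE][7-11 ALLOC][12-19 ALLOC][20-28 FREE]
Op 7: d = malloc(4) -> d = 0; heap: [0-3 ALLOC][4-6 FREE][7-11 ALLOC][12-19 ALLOC][20-28 FREE]
Op 8: e = malloc(7) -> e = 20; heap: [0-3 ALLOC][4-6 FREE][7-11 ALLOC][12-19 ALLOC][20-26 ALLOC][27-28 FREE]
malloc(2): first-fit scan over [0-3 ALLOC][4-6 FREE][7-11 ALLOC][12-19 ALLOC][20-26 ALLOC][27-28 FREE] -> 4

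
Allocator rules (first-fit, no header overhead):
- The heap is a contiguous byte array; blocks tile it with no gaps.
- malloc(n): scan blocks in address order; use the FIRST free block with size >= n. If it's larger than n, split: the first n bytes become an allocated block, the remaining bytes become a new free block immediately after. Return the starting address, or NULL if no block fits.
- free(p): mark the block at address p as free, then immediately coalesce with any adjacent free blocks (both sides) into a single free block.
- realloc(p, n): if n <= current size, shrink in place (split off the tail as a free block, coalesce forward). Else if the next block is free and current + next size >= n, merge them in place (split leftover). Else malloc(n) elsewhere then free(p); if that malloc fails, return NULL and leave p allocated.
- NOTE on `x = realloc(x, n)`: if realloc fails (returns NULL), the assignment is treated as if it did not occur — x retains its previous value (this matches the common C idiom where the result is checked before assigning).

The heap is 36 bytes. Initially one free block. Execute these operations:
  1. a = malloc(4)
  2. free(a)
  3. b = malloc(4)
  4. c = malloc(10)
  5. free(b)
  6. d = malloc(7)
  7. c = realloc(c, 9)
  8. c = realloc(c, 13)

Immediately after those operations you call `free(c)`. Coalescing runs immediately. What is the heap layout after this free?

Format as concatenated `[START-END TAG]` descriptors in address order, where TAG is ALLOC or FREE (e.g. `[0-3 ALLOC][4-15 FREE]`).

Op 1: a = malloc(4) -> a = 0; heap: [0-3 ALLOC][4-35 FREE]
Op 2: free(a) -> (freed a); heap: [0-35 FREE]
Op 3: b = malloc(4) -> b = 0; heap: [0-3 ALLOC][4-35 FREE]
Op 4: c = malloc(10) -> c = 4; heap: [0-3 ALLOC][4-13 ALLOC][14-35 FREE]
Op 5: free(b) -> (freed b); heap: [0-3 FREE][4-13 ALLOC][14-35 FREE]
Op 6: d = malloc(7) -> d = 14; heap: [0-3 FREE][4-13 ALLOC][14-20 ALLOC][21-35 FREE]
Op 7: c = realloc(c, 9) -> c = 4; heap: [0-3 FREE][4-12 ALLOC][13-13 FREE][14-20 ALLOC][21-35 FREE]
Op 8: c = realloc(c, 13) -> c = 21; heap: [0-13 FREE][14-20 ALLOC][21-33 ALLOC][34-35 FREE]
free(c): c = 21 -> block [21-33 ALLOC]; mark free, coalesce with adjacent free neighbors -> [0-13 FREE][14-20 ALLOC][21-35 FREE]

Answer: [0-13 FREE][14-20 ALLOC][21-35 FREE]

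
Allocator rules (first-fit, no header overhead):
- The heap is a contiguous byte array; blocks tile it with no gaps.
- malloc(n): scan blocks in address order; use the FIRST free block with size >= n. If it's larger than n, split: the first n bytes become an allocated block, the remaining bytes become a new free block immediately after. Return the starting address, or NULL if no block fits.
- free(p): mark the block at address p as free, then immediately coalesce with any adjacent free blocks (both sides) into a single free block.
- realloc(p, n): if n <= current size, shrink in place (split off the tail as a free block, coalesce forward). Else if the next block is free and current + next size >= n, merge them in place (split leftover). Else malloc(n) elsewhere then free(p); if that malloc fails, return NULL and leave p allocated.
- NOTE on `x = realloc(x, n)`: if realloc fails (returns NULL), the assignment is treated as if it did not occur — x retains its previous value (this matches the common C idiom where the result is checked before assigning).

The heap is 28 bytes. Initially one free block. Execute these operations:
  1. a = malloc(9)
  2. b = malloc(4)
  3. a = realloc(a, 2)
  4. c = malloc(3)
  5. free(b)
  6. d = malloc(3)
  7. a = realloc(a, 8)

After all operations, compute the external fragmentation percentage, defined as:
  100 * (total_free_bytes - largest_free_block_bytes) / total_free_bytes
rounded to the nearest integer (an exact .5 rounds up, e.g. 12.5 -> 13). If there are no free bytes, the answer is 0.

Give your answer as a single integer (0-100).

Answer: 14

Derivation:
Op 1: a = malloc(9) -> a = 0; heap: [0-8 ALLOC][9-27 FREE]
Op 2: b = malloc(4) -> b = 9; heap: [0-8 ALLOC][9-12 ALLOC][13-27 FREE]
Op 3: a = realloc(a, 2) -> a = 0; heap: [0-1 ALLOC][2-8 FREE][9-12 ALLOC][13-27 FREE]
Op 4: c = malloc(3) -> c = 2; heap: [0-1 ALLOC][2-4 ALLOC][5-8 FREE][9-12 ALLOC][13-27 FREE]
Op 5: free(b) -> (freed b); heap: [0-1 ALLOC][2-4 ALLOC][5-27 FREE]
Op 6: d = malloc(3) -> d = 5; heap: [0-1 ALLOC][2-4 ALLOC][5-7 ALLOC][8-27 FREE]
Op 7: a = realloc(a, 8) -> a = 8; heap: [0-1 FREE][2-4 ALLOC][5-7 ALLOC][8-15 ALLOC][16-27 FREE]
Free blocks: [2 12] total_free=14 largest=12 -> 100*(14-12)/14 = 200/14 ≈ 14.286 -> rounds to 14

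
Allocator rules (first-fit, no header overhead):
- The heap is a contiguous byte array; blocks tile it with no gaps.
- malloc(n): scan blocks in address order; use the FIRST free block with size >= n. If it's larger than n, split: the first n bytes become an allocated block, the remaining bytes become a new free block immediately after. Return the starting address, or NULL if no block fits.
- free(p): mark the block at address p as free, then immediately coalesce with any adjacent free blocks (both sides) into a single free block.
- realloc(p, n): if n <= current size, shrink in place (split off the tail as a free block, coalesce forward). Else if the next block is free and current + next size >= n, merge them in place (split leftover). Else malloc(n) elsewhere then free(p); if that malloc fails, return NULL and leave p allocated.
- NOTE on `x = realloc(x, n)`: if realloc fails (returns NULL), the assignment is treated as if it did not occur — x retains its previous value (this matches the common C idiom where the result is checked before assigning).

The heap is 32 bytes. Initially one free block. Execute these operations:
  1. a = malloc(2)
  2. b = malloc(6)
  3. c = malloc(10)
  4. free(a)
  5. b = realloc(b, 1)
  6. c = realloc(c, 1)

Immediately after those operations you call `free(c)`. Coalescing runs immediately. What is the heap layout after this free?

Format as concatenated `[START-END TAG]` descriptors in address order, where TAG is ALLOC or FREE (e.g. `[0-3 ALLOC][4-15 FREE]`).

Op 1: a = malloc(2) -> a = 0; heap: [0-1 ALLOC][2-31 FREE]
Op 2: b = malloc(6) -> b = 2; heap: [0-1 ALLOC][2-7 ALLOC][8-31 FREE]
Op 3: c = malloc(10) -> c = 8; heap: [0-1 ALLOC][2-7 ALLOC][8-17 ALLOC][18-31 FREE]
Op 4: free(a) -> (freed a); heap: [0-1 FREE][2-7 ALLOC][8-17 ALLOC][18-31 FREE]
Op 5: b = realloc(b, 1) -> b = 2; heap: [0-1 FREE][2-2 ALLOC][3-7 FREE][8-17 ALLOC][18-31 FREE]
Op 6: c = realloc(c, 1) -> c = 8; heap: [0-1 FREE][2-2 ALLOC][3-7 FREE][8-8 ALLOC][9-31 FREE]
free(c): c = 8 -> block [8-8 ALLOC]; mark free, coalesce with adjacent free neighbors -> [0-1 FREE][2-2 ALLOC][3-31 FREE]

Answer: [0-1 FREE][2-2 ALLOC][3-31 FREE]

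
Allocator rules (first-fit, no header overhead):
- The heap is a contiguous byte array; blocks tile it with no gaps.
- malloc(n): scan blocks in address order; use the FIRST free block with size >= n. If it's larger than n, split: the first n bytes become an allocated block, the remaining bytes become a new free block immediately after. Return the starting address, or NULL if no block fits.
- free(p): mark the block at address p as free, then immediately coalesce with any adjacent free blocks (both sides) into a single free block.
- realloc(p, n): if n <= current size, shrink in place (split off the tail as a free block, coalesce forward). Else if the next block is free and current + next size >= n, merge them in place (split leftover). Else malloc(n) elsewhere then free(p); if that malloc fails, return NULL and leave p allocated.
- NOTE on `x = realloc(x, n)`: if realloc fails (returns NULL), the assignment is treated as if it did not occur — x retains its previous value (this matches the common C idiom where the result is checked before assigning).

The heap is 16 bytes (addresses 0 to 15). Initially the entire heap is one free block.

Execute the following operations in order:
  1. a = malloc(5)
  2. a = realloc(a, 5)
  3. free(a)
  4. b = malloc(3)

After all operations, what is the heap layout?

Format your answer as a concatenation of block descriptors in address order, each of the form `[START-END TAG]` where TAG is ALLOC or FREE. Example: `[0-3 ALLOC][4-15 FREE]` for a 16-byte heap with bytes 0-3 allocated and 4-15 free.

Op 1: a = malloc(5) -> a = 0; heap: [0-4 ALLOC][5-15 FREE]
Op 2: a = realloc(a, 5) -> a = 0; heap: [0-4 ALLOC][5-15 FREE]
Op 3: free(a) -> (freed a); heap: [0-15 FREE]
Op 4: b = malloc(3) -> b = 0; heap: [0-2 ALLOC][3-15 FREE]

Answer: [0-2 ALLOC][3-15 FREE]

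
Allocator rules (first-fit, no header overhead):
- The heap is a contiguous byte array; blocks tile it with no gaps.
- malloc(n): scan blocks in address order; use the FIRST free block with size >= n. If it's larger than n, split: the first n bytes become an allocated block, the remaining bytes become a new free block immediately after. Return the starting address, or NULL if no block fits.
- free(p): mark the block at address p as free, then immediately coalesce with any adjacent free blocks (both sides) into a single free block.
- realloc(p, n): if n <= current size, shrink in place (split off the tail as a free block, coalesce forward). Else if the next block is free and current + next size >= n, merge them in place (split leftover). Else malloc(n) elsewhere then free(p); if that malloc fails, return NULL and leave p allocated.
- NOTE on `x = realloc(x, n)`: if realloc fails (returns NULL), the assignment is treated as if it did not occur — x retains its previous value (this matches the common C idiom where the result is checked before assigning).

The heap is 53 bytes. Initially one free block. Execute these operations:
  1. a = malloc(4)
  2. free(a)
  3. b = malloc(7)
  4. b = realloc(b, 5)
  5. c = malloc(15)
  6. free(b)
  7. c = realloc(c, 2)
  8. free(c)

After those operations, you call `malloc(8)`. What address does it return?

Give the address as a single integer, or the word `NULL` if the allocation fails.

Op 1: a = malloc(4) -> a = 0; heap: [0-3 ALLOC][4-52 FREE]
Op 2: free(a) -> (freed a); heap: [0-52 FREE]
Op 3: b = malloc(7) -> b = 0; heap: [0-6 ALLOC][7-52 FREE]
Op 4: b = realloc(b, 5) -> b = 0; heap: [0-4 ALLOC][5-52 FREE]
Op 5: c = malloc(15) -> c = 5; heap: [0-4 ALLOC][5-19 ALLOC][20-52 FREE]
Op 6: free(b) -> (freed b); heap: [0-4 FREE][5-19 ALLOC][20-52 FREE]
Op 7: c = realloc(c, 2) -> c = 5; heap: [0-4 FREE][5-6 ALLOC][7-52 FREE]
Op 8: free(c) -> (freed c); heap: [0-52 FREE]
malloc(8): first-fit scan over [0-52 FREE] -> 0

Answer: 0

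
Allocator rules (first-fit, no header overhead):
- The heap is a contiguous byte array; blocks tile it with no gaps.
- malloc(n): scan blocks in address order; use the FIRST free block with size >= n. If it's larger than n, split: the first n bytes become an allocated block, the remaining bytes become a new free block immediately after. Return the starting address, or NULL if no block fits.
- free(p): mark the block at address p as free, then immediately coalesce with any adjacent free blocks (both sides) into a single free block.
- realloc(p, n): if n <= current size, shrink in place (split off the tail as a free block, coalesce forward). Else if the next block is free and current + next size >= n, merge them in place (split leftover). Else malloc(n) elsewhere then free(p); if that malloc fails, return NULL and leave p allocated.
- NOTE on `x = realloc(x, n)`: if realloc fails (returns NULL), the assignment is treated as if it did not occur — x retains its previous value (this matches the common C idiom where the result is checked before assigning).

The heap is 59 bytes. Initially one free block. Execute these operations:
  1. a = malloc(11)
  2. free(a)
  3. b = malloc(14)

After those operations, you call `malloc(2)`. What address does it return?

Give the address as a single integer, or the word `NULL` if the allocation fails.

Op 1: a = malloc(11) -> a = 0; heap: [0-10 ALLOC][11-58 FREE]
Op 2: free(a) -> (freed a); heap: [0-58 FREE]
Op 3: b = malloc(14) -> b = 0; heap: [0-13 ALLOC][14-58 FREE]
malloc(2): first-fit scan over [0-13 ALLOC][14-58 FREE] -> 14

Answer: 14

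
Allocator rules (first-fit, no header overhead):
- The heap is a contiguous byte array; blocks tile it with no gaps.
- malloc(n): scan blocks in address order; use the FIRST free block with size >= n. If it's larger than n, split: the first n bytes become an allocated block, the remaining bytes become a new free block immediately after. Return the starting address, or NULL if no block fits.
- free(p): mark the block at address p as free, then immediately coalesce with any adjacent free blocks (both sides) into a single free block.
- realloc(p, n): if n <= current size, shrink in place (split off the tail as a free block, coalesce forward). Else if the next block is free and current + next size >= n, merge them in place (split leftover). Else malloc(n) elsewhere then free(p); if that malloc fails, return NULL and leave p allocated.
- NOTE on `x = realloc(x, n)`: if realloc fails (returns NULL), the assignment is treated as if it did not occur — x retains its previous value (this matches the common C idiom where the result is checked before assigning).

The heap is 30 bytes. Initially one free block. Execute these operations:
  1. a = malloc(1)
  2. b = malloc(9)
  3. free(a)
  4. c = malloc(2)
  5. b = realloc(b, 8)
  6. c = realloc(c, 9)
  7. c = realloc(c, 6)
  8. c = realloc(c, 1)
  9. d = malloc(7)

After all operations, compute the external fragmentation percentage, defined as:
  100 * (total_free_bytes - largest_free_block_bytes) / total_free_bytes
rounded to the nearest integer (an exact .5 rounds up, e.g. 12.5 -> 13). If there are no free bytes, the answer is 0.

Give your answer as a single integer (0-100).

Op 1: a = malloc(1) -> a = 0; heap: [0-0 ALLOC][1-29 FREE]
Op 2: b = malloc(9) -> b = 1; heap: [0-0 ALLOC][1-9 ALLOC][10-29 FREE]
Op 3: free(a) -> (freed a); heap: [0-0 FREE][1-9 ALLOC][10-29 FREE]
Op 4: c = malloc(2) -> c = 10; heap: [0-0 FREE][1-9 ALLOC][10-11 ALLOC][12-29 FREE]
Op 5: b = realloc(b, 8) -> b = 1; heap: [0-0 FREE][1-8 ALLOC][9-9 FREE][10-11 ALLOC][12-29 FREE]
Op 6: c = realloc(c, 9) -> c = 10; heap: [0-0 FREE][1-8 ALLOC][9-9 FREE][10-18 ALLOC][19-29 FREE]
Op 7: c = realloc(c, 6) -> c = 10; heap: [0-0 FREE][1-8 ALLOC][9-9 FREE][10-15 ALLOC][16-29 FREE]
Op 8: c = realloc(c, 1) -> c = 10; heap: [0-0 FREE][1-8 ALLOC][9-9 FREE][10-10 ALLOC][11-29 FREE]
Op 9: d = malloc(7) -> d = 11; heap: [0-0 FREE][1-8 ALLOC][9-9 FREE][10-10 ALLOC][11-17 ALLOC][18-29 FREE]
Free blocks: [1 1 12] total_free=14 largest=12 -> 100*(14-12)/14 = 200/14 ≈ 14.286 -> rounds to 14

Answer: 14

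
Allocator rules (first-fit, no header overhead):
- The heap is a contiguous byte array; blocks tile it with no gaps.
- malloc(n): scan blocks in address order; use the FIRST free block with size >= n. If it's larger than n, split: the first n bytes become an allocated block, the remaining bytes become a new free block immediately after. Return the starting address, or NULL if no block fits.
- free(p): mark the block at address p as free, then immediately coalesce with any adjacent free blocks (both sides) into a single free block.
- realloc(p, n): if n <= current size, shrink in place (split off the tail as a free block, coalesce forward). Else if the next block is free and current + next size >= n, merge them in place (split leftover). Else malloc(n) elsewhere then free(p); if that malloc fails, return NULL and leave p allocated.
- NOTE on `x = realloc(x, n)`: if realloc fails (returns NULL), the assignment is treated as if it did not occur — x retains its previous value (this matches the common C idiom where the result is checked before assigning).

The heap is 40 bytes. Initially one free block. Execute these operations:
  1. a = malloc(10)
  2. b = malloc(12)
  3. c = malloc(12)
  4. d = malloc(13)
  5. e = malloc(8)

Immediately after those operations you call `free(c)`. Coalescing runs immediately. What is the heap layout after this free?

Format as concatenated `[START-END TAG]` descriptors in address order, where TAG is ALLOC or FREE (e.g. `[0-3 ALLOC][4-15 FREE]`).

Op 1: a = malloc(10) -> a = 0; heap: [0-9 ALLOC][10-39 FREE]
Op 2: b = malloc(12) -> b = 10; heap: [0-9 ALLOC][10-21 ALLOC][22-39 FREE]
Op 3: c = malloc(12) -> c = 22; heap: [0-9 ALLOC][10-21 ALLOC][22-33 ALLOC][34-39 FREE]
Op 4: d = malloc(13) -> d = NULL; heap: [0-9 ALLOC][10-21 ALLOC][22-33 ALLOC][34-39 FREE]
Op 5: e = malloc(8) -> e = NULL; heap: [0-9 ALLOC][10-21 ALLOC][22-33 ALLOC][34-39 FREE]
free(c): c = 22 -> block [22-33 ALLOC]; mark free, coalesce with adjacent free neighbors -> [0-9 ALLOC][10-21 ALLOC][22-39 FREE]

Answer: [0-9 ALLOC][10-21 ALLOC][22-39 FREE]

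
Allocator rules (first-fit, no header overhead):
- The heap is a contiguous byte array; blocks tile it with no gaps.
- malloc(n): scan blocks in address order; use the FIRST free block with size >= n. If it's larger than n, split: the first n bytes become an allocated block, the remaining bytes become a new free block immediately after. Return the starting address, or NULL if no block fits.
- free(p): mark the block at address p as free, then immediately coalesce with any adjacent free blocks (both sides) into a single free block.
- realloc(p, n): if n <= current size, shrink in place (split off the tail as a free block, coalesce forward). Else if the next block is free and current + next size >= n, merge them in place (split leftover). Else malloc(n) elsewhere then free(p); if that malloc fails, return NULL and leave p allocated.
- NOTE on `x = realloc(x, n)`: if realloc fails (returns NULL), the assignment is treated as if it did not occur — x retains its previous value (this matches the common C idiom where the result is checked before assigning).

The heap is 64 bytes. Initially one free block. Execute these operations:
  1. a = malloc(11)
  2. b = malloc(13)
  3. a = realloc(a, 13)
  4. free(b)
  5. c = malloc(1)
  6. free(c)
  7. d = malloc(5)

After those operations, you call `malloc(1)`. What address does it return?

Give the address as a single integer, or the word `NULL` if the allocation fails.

Op 1: a = malloc(11) -> a = 0; heap: [0-10 ALLOC][11-63 FREE]
Op 2: b = malloc(13) -> b = 11; heap: [0-10 ALLOC][11-23 ALLOC][24-63 FREE]
Op 3: a = realloc(a, 13) -> a = 24; heap: [0-10 FREE][11-23 ALLOC][24-36 ALLOC][37-63 FREE]
Op 4: free(b) -> (freed b); heap: [0-23 FREE][24-36 ALLOC][37-63 FREE]
Op 5: c = malloc(1) -> c = 0; heap: [0-0 ALLOC][1-23 FREE][24-36 ALLOC][37-63 FREE]
Op 6: free(c) -> (freed c); heap: [0-23 FREE][24-36 ALLOC][37-63 FREE]
Op 7: d = malloc(5) -> d = 0; heap: [0-4 ALLOC][5-23 FREE][24-36 ALLOC][37-63 FREE]
malloc(1): first-fit scan over [0-4 ALLOC][5-23 FREE][24-36 ALLOC][37-63 FREE] -> 5

Answer: 5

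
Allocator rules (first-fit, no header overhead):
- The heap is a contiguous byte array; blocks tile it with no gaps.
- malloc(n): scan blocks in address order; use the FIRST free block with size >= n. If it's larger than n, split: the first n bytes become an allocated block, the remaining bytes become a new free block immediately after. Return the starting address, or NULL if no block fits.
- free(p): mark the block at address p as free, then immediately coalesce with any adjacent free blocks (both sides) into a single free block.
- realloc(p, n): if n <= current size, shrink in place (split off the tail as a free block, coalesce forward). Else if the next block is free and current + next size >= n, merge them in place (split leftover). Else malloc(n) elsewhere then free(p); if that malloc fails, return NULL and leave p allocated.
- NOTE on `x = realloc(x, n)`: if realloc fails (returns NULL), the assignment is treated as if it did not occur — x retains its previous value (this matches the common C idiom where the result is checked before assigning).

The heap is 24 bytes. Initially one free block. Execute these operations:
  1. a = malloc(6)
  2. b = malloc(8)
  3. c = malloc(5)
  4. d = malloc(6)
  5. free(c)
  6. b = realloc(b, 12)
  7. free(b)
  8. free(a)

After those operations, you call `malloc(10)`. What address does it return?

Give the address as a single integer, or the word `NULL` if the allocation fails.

Op 1: a = malloc(6) -> a = 0; heap: [0-5 ALLOC][6-23 FREE]
Op 2: b = malloc(8) -> b = 6; heap: [0-5 ALLOC][6-13 ALLOC][14-23 FREE]
Op 3: c = malloc(5) -> c = 14; heap: [0-5 ALLOC][6-13 ALLOC][14-18 ALLOC][19-23 FREE]
Op 4: d = malloc(6) -> d = NULL; heap: [0-5 ALLOC][6-13 ALLOC][14-18 ALLOC][19-23 FREE]
Op 5: free(c) -> (freed c); heap: [0-5 ALLOC][6-13 ALLOC][14-23 FREE]
Op 6: b = realloc(b, 12) -> b = 6; heap: [0-5 ALLOC][6-17 ALLOC][18-23 FREE]
Op 7: free(b) -> (freed b); heap: [0-5 ALLOC][6-23 FREE]
Op 8: free(a) -> (freed a); heap: [0-23 FREE]
malloc(10): first-fit scan over [0-23 FREE] -> 0

Answer: 0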